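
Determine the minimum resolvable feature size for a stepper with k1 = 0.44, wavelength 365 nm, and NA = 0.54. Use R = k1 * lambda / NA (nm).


Step 1: Identify values: k1 = 0.44, lambda = 365 nm, NA = 0.54
Step 2: R = k1 * lambda / NA
R = 0.44 * 365 / 0.54
R = 297.4 nm


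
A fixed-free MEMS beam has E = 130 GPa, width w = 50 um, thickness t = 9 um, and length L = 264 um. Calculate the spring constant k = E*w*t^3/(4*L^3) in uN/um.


Step 1: Convert E to consistent units (1 GPa = 1000 uN/um^2).
E = 130 GPa = 130000 uN/um^2
Step 2: Compute t^3 = 9^3 = 729
Step 3: Compute L^3 = 264^3 = 18399744
Step 4: k = 130000 * 50 * 729 / (4 * 18399744)
k = 64.3827 uN/um


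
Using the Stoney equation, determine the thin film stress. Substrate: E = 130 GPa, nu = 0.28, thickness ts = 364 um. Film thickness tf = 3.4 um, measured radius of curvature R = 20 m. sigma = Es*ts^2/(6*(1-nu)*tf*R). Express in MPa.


Step 1: Compute numerator: Es * ts^2 = 130 * 364^2 = 17224480 (GPa*um^2)
Step 2: Compute denominator (R in um): 6*(1-nu)*tf*R = 6*0.72*3.4*20e6 = 293760000.0 (um^2)
Step 3: sigma (GPa) = 17224480 / 293760000.0 = 5.8635e-02 GPa
Step 4: Convert to MPa (x1000): sigma = 58.6 MPa


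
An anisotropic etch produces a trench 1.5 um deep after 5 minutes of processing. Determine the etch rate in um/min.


Step 1: Etch rate = depth / time
Step 2: rate = 1.5 / 5
rate = 0.3 um/min


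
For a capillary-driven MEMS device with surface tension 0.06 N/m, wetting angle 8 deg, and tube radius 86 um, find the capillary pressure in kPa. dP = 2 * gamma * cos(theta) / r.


Step 1: cos(8 deg) = 0.9903
Step 2: Convert r to m: r = 86e-6 m
Step 3: dP = 2 * 0.06 * 0.9903 / 86e-6 = 1381.8 Pa
Step 4: Convert Pa to kPa (divide by 1000).
dP = 1.38 kPa


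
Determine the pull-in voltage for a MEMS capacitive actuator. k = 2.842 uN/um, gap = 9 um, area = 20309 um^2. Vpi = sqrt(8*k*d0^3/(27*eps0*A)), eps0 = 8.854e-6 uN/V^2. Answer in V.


Step 1: Compute numerator: 8 * k * d0^3 = 8 * 2.842 * 9^3 = 16574.544
Step 2: Compute denominator: 27 * eps0 * A = 27 * 8.854e-6 * 20309 = 4.855029
Step 3: Vpi = sqrt(16574.544 / 4.855029)
Vpi = 58.43 V


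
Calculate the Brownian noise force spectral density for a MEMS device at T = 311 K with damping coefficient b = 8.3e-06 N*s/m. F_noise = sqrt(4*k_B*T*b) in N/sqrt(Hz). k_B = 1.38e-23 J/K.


Step 1: Compute 4 * k_B * T * b
= 4 * 1.38e-23 * 311 * 8.3e-06
= 1.4249e-25 N^2/Hz
Step 2: F_noise = sqrt(1.4249e-25)
F_noise = 3.77e-13 N/sqrt(Hz)


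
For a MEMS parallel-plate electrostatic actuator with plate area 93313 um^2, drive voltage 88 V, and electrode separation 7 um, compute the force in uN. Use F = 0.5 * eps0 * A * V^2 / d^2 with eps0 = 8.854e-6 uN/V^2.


Step 1: Identify parameters.
eps0 = 8.854e-6 uN/V^2, A = 93313 um^2, V = 88 V, d = 7 um
Step 2: Compute V^2 = 88^2 = 7744
Step 3: Compute d^2 = 7^2 = 49
Step 4: F = 0.5 * 8.854e-6 * 93313 * 7744 / 49
F = 65.286 uN


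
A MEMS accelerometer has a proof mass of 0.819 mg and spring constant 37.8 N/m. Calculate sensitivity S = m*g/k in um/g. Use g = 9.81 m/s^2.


Step 1: Convert mass: m = 0.819 mg = 8.19e-07 kg
Step 2: S = m * g / k = 8.19e-07 * 9.81 / 37.8
Step 3: S = 2.13e-07 m/g
Step 4: Convert to um/g: S = 0.213 um/g


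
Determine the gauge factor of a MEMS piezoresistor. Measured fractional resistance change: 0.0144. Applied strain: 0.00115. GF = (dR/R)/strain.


Step 1: Identify values.
dR/R = 0.0144, strain = 0.00115
Step 2: GF = (dR/R) / strain = 0.0144 / 0.00115
GF = 12.5


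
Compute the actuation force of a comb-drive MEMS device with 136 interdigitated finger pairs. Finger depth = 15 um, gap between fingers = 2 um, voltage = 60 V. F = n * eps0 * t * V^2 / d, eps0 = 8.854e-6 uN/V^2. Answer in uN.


Step 1: Parameters: n=136, eps0=8.854e-6 uN/V^2, t=15 um, V=60 V, d=2 um
Step 2: V^2 = 3600
Step 3: F = 136 * 8.854e-6 * 15 * 3600 / 2
F = 32.512 uN


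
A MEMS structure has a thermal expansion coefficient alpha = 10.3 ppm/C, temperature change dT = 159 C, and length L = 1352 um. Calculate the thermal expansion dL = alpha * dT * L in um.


Step 1: Convert CTE: alpha = 10.3 ppm/C = 10.3e-6 /C
Step 2: dL = 10.3e-6 * 159 * 1352
dL = 2.2142 um


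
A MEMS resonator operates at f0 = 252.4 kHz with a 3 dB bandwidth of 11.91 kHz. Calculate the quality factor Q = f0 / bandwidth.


Step 1: Q = f0 / bandwidth
Step 2: Q = 252.4 / 11.91
Q = 21.2


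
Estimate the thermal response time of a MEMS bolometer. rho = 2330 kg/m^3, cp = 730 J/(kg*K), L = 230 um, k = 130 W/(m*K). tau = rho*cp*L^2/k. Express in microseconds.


Step 1: Convert L to m: L = 230e-6 m
Step 2: L^2 = (230e-6)^2 = 5.29e-08 m^2
Step 3: tau = 2330 * 730 * 5.29e-08 / 130 = 6.9213546e-04 s
Step 4: Convert to microseconds (multiply by 1e6).
tau = 692.135 us


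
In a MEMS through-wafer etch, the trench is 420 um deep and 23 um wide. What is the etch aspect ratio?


Step 1: AR = depth / width
Step 2: AR = 420 / 23
AR = 18.3


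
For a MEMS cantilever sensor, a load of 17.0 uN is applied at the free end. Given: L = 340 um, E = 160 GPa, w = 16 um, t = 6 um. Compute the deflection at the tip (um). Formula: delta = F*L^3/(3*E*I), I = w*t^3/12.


Step 1: Calculate the second moment of area.
I = w * t^3 / 12 = 16 * 6^3 / 12 = 288.0 um^4
Step 2: Convert E to consistent units (1 GPa = 1000 uN/um^2).
E = 160 GPa = 160000 uN/um^2
Step 3: Calculate tip deflection.
delta = F * L^3 / (3 * E * I)
delta = 17.0 * 340^3 / (3 * 160000 * 288.0)
delta = 4.8334 um


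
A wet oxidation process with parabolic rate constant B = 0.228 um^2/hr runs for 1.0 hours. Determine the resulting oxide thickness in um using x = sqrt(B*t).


Step 1: Compute B*t = 0.228 * 1.0 = 0.228
Step 2: x = sqrt(0.228)
x = 0.477 um


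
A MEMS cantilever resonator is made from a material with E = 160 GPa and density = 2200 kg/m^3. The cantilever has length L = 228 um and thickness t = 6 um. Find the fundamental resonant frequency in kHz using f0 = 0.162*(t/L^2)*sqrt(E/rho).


Step 1: Convert units to SI.
t_SI = 6e-6 m, L_SI = 228e-6 m
Step 2: Calculate sqrt(E/rho).
sqrt(160e9 / 2200) = 8528.03 m/s
Step 3: Compute f0.
f0 = 0.162 * 6e-6 / (228e-6)^2 * 8528.03 = 159457.6 Hz = 159.46 kHz


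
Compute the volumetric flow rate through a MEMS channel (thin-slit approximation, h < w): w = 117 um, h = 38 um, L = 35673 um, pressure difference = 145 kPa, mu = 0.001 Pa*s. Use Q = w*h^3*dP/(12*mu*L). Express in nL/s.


Step 1: Convert all dimensions to SI (meters).
w = 117e-6 m, h = 38e-6 m, L = 35673e-6 m, dP = 145e3 Pa
Step 2: Q = w * h^3 * dP / (12 * mu * L)
Q = 117e-6 * (38e-6)^3 * 145e3 / (12 * 0.001 * 35673e-6) = 2.17462198e-09 m^3/s
Step 3: Convert Q from m^3/s to nL/s (1 m^3 = 1e12 nL, so multiply by 1e12).
Q = 2174.622 nL/s


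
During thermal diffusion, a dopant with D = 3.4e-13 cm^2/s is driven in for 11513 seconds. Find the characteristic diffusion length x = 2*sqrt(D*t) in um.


Step 1: Compute D*t = 3.4e-13 * 11513 = 3.91442e-09 cm^2
Step 2: sqrt(D*t) = 6.25653e-05 cm
Step 3: x = 2 * 6.25653e-05 cm = 1.251306e-04 cm
Step 4: Convert to um (1 cm = 1e4 um): x = 1.251 um


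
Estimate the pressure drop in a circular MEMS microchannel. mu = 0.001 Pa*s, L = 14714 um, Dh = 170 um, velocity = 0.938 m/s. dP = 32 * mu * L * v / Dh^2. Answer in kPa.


Step 1: Convert to SI: L = 14714e-6 m, Dh = 170e-6 m
Step 2: dP = 32 * 0.001 * 14714e-6 * 0.938 / (170e-6)^2
Step 3: dP = 15282.19 Pa
Step 4: Convert to kPa: dP = 15.28 kPa


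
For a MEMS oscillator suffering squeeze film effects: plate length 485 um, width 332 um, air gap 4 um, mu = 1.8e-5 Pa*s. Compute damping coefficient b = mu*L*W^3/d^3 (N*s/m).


Step 1: Convert to SI.
L = 485e-6 m, W = 332e-6 m, d = 4e-6 m
Step 2: W^3 = (332e-6)^3 = 3.66e-11 m^3
Step 3: d^3 = (4e-6)^3 = 6.40e-17 m^3
Step 4: b = 1.8e-5 * 485e-6 * 3.66e-11 / 6.40e-17
b = 4.99e-03 N*s/m


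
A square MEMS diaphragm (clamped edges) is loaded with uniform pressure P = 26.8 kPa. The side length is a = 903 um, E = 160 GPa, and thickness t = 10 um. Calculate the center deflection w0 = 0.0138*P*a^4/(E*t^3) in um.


Step 1: Convert pressure to compatible units (E is in GPa, so P in GPa).
P = 26.8 kPa = 26.8e-6 GPa
Step 2: Compute numerator: 0.0138 * P * a^4.
a^4 = 903^4 = 664891837281
numerator = 0.0138 * 26.8e-6 * 664891837281 = 2.459036e+05
Step 3: Compute denominator: E * t^3 = 160 * 10^3 = 160000
Step 4: w0 = numerator / denominator = 2.459036e+05 / 160000 = 1.5369 um


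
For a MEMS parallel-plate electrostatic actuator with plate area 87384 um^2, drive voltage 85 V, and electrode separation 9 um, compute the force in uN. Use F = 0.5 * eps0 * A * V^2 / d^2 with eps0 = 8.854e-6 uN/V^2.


Step 1: Identify parameters.
eps0 = 8.854e-6 uN/V^2, A = 87384 um^2, V = 85 V, d = 9 um
Step 2: Compute V^2 = 85^2 = 7225
Step 3: Compute d^2 = 9^2 = 81
Step 4: F = 0.5 * 8.854e-6 * 87384 * 7225 / 81
F = 34.506 uN


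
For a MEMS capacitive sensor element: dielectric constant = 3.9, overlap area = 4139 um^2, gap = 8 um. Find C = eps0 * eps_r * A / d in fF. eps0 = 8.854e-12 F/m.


Step 1: Convert area to m^2: A = 4139e-12 m^2
Step 2: Convert gap to m: d = 8e-6 m
Step 3: C = eps0 * eps_r * A / d
C = 8.854e-12 * 3.9 * 4139e-12 / 8e-6
Step 4: Convert to fF (multiply by 1e15).
C = 17.87 fF


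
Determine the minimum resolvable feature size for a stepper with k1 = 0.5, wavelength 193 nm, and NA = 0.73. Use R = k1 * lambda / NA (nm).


Step 1: Identify values: k1 = 0.5, lambda = 193 nm, NA = 0.73
Step 2: R = k1 * lambda / NA
R = 0.5 * 193 / 0.73
R = 132.2 nm


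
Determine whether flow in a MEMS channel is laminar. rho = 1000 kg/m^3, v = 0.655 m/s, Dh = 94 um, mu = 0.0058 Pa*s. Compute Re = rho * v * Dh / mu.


Step 1: Convert Dh to meters: Dh = 94e-6 m
Step 2: Re = rho * v * Dh / mu
Re = 1000 * 0.655 * 94e-6 / 0.0058
Re = 10.616
Since Re = 10.616 is below ~2300, the flow is laminar.


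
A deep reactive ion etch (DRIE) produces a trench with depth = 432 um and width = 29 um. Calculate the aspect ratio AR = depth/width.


Step 1: AR = depth / width
Step 2: AR = 432 / 29
AR = 14.9


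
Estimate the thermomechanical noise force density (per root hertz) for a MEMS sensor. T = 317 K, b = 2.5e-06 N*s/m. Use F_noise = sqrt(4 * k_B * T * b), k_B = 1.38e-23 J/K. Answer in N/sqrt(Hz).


Step 1: Compute 4 * k_B * T * b
= 4 * 1.38e-23 * 317 * 2.5e-06
= 4.3746e-26 N^2/Hz
Step 2: F_noise = sqrt(4.3746e-26)
F_noise = 2.09e-13 N/sqrt(Hz)


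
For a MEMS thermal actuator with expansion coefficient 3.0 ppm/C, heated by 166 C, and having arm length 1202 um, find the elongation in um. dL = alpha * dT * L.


Step 1: Convert CTE: alpha = 3.0 ppm/C = 3.0e-6 /C
Step 2: dL = 3.0e-6 * 166 * 1202
dL = 0.5986 um


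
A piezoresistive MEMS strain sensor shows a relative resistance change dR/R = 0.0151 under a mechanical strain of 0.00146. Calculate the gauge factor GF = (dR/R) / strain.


Step 1: Identify values.
dR/R = 0.0151, strain = 0.00146
Step 2: GF = (dR/R) / strain = 0.0151 / 0.00146
GF = 10.3


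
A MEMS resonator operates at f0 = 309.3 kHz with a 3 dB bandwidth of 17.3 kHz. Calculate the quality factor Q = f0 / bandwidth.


Step 1: Q = f0 / bandwidth
Step 2: Q = 309.3 / 17.3
Q = 17.9


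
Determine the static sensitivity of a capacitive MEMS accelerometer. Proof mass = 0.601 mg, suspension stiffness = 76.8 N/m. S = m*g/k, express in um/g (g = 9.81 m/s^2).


Step 1: Convert mass: m = 0.601 mg = 6.01e-07 kg
Step 2: S = m * g / k = 6.01e-07 * 9.81 / 76.8
Step 3: S = 7.68e-08 m/g
Step 4: Convert to um/g: S = 0.077 um/g


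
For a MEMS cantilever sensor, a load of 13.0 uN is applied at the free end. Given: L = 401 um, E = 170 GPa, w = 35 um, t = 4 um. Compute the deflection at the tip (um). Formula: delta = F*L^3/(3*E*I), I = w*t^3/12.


Step 1: Calculate the second moment of area.
I = w * t^3 / 12 = 35 * 4^3 / 12 = 186.6667 um^4
Step 2: Convert E to consistent units (1 GPa = 1000 uN/um^2).
E = 170 GPa = 170000 uN/um^2
Step 3: Calculate tip deflection.
delta = F * L^3 / (3 * E * I)
delta = 13.0 * 401^3 / (3 * 170000 * 186.6667)
delta = 8.8052 um


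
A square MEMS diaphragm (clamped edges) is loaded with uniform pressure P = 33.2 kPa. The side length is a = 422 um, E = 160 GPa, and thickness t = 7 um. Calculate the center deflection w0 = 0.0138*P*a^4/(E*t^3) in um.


Step 1: Convert pressure to compatible units (E is in GPa, so P in GPa).
P = 33.2 kPa = 33.2e-6 GPa
Step 2: Compute numerator: 0.0138 * P * a^4.
a^4 = 422^4 = 31713911056
numerator = 0.0138 * 33.2e-6 * 31713911056 = 1.453e+04
Step 3: Compute denominator: E * t^3 = 160 * 7^3 = 54880
Step 4: w0 = numerator / denominator = 1.453e+04 / 54880 = 0.2648 um


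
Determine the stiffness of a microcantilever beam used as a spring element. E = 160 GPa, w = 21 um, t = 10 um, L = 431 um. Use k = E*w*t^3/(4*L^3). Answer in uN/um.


Step 1: Convert E to consistent units (1 GPa = 1000 uN/um^2).
E = 160 GPa = 160000 uN/um^2
Step 2: Compute t^3 = 10^3 = 1000
Step 3: Compute L^3 = 431^3 = 80062991
Step 4: k = 160000 * 21 * 1000 / (4 * 80062991)
k = 10.4917 uN/um


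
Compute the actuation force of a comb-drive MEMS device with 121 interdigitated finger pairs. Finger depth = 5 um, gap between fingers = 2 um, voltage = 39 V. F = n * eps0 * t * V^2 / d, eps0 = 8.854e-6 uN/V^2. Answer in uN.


Step 1: Parameters: n=121, eps0=8.854e-6 uN/V^2, t=5 um, V=39 V, d=2 um
Step 2: V^2 = 1521
Step 3: F = 121 * 8.854e-6 * 5 * 1521 / 2
F = 4.074 uN


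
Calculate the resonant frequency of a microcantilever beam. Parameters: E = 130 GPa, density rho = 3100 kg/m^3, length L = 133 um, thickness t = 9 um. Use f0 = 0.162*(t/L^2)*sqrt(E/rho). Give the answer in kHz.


Step 1: Convert units to SI.
t_SI = 9e-6 m, L_SI = 133e-6 m
Step 2: Calculate sqrt(E/rho).
sqrt(130e9 / 3100) = 6475.76 m/s
Step 3: Compute f0.
f0 = 0.162 * 9e-6 / (133e-6)^2 * 6475.76 = 533758.7 Hz = 533.76 kHz


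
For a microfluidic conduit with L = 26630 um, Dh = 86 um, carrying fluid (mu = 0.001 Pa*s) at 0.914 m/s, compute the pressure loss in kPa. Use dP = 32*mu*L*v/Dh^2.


Step 1: Convert to SI: L = 26630e-6 m, Dh = 86e-6 m
Step 2: dP = 32 * 0.001 * 26630e-6 * 0.914 / (86e-6)^2
Step 3: dP = 105310.20 Pa
Step 4: Convert to kPa: dP = 105.31 kPa


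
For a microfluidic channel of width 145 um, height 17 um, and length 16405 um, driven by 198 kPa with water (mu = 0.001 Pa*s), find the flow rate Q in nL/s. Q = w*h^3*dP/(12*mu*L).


Step 1: Convert all dimensions to SI (meters).
w = 145e-6 m, h = 17e-6 m, L = 16405e-6 m, dP = 198e3 Pa
Step 2: Q = w * h^3 * dP / (12 * mu * L)
Q = 145e-6 * (17e-6)^3 * 198e3 / (12 * 0.001 * 16405e-6) = 7.165104e-10 m^3/s
Step 3: Convert Q from m^3/s to nL/s (1 m^3 = 1e12 nL, so multiply by 1e12).
Q = 716.51 nL/s


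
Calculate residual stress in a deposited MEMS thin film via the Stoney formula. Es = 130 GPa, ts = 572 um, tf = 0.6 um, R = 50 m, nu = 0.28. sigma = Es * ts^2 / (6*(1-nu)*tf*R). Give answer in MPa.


Step 1: Compute numerator: Es * ts^2 = 130 * 572^2 = 42533920 (GPa*um^2)
Step 2: Compute denominator (R in um): 6*(1-nu)*tf*R = 6*0.72*0.6*50e6 = 129600000.0 (um^2)
Step 3: sigma (GPa) = 42533920 / 129600000.0 = 3.28194e-01 GPa
Step 4: Convert to MPa (x1000): sigma = 328.2 MPa


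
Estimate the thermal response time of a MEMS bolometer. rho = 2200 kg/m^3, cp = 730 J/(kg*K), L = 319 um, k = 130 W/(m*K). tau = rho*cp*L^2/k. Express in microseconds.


Step 1: Convert L to m: L = 319e-6 m
Step 2: L^2 = (319e-6)^2 = 1.01761e-07 m^2
Step 3: tau = 2200 * 730 * 1.01761e-07 / 130 = 1.2571397e-03 s
Step 4: Convert to microseconds (multiply by 1e6).
tau = 1257.14 us


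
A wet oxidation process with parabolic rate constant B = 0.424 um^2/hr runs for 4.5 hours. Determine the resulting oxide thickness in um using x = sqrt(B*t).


Step 1: Compute B*t = 0.424 * 4.5 = 1.908
Step 2: x = sqrt(1.908)
x = 1.381 um


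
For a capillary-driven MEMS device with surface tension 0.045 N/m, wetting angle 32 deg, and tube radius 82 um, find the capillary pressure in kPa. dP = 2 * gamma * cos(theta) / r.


Step 1: cos(32 deg) = 0.848
Step 2: Convert r to m: r = 82e-6 m
Step 3: dP = 2 * 0.045 * 0.848 / 82e-6 = 930.7 Pa
Step 4: Convert Pa to kPa (divide by 1000).
dP = 0.93 kPa


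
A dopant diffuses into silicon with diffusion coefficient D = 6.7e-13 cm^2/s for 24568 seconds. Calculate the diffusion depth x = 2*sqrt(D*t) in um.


Step 1: Compute D*t = 6.7e-13 * 24568 = 1.646056e-08 cm^2
Step 2: sqrt(D*t) = 1.28299e-04 cm
Step 3: x = 2 * 1.28299e-04 cm = 2.56598e-04 cm
Step 4: Convert to um (1 cm = 1e4 um): x = 2.566 um


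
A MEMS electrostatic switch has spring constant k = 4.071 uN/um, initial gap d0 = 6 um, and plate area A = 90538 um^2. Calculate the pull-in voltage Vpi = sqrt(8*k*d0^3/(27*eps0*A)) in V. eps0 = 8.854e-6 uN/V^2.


Step 1: Compute numerator: 8 * k * d0^3 = 8 * 4.071 * 6^3 = 7034.688
Step 2: Compute denominator: 27 * eps0 * A = 27 * 8.854e-6 * 90538 = 21.643833
Step 3: Vpi = sqrt(7034.688 / 21.643833)
Vpi = 18.03 V


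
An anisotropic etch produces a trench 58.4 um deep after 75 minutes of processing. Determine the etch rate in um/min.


Step 1: Etch rate = depth / time
Step 2: rate = 58.4 / 75
rate = 0.779 um/min


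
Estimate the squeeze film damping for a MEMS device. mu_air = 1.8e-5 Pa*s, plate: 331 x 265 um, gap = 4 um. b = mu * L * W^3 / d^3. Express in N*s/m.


Step 1: Convert to SI.
L = 331e-6 m, W = 265e-6 m, d = 4e-6 m
Step 2: W^3 = (265e-6)^3 = 1.86e-11 m^3
Step 3: d^3 = (4e-6)^3 = 6.40e-17 m^3
Step 4: b = 1.8e-5 * 331e-6 * 1.86e-11 / 6.40e-17
b = 1.73e-03 N*s/m


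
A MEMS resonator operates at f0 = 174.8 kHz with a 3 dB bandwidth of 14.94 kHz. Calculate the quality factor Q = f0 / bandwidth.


Step 1: Q = f0 / bandwidth
Step 2: Q = 174.8 / 14.94
Q = 11.7


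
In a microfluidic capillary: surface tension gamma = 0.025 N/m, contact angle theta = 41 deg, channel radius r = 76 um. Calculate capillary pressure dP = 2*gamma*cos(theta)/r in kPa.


Step 1: cos(41 deg) = 0.7547
Step 2: Convert r to m: r = 76e-6 m
Step 3: dP = 2 * 0.025 * 0.7547 / 76e-6 = 496.5 Pa
Step 4: Convert Pa to kPa (divide by 1000).
dP = 0.5 kPa


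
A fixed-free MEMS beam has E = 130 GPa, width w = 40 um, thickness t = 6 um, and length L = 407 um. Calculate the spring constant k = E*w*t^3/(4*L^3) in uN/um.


Step 1: Convert E to consistent units (1 GPa = 1000 uN/um^2).
E = 130 GPa = 130000 uN/um^2
Step 2: Compute t^3 = 6^3 = 216
Step 3: Compute L^3 = 407^3 = 67419143
Step 4: k = 130000 * 40 * 216 / (4 * 67419143)
k = 4.165 uN/um


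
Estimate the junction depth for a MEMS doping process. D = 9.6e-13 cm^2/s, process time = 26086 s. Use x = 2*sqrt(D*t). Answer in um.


Step 1: Compute D*t = 9.6e-13 * 26086 = 2.504256e-08 cm^2
Step 2: sqrt(D*t) = 1.58248e-04 cm
Step 3: x = 2 * 1.58248e-04 cm = 3.16496e-04 cm
Step 4: Convert to um (1 cm = 1e4 um): x = 3.165 um


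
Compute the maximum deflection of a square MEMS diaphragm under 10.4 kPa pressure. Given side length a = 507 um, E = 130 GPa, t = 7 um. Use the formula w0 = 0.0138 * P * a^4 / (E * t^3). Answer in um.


Step 1: Convert pressure to compatible units (E is in GPa, so P in GPa).
P = 10.4 kPa = 10.4e-6 GPa
Step 2: Compute numerator: 0.0138 * P * a^4.
a^4 = 507^4 = 66074188401
numerator = 0.0138 * 10.4e-6 * 66074188401 = 9.48297e+03
Step 3: Compute denominator: E * t^3 = 130 * 7^3 = 44590
Step 4: w0 = numerator / denominator = 9.48297e+03 / 44590 = 0.2127 um


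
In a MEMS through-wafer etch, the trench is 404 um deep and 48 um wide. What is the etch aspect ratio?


Step 1: AR = depth / width
Step 2: AR = 404 / 48
AR = 8.4


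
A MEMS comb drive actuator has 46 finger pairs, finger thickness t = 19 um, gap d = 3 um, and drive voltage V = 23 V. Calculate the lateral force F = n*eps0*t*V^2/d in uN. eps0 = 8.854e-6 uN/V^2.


Step 1: Parameters: n=46, eps0=8.854e-6 uN/V^2, t=19 um, V=23 V, d=3 um
Step 2: V^2 = 529
Step 3: F = 46 * 8.854e-6 * 19 * 529 / 3
F = 1.365 uN


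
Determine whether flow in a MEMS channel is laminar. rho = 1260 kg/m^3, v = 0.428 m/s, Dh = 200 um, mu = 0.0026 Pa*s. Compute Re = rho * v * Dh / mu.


Step 1: Convert Dh to meters: Dh = 200e-6 m
Step 2: Re = rho * v * Dh / mu
Re = 1260 * 0.428 * 200e-6 / 0.0026
Re = 41.483
Since Re = 41.483 is below ~2300, the flow is laminar.


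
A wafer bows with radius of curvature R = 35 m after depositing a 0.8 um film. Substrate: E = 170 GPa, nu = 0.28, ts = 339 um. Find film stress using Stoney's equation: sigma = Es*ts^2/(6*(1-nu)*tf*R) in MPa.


Step 1: Compute numerator: Es * ts^2 = 170 * 339^2 = 19536570 (GPa*um^2)
Step 2: Compute denominator (R in um): 6*(1-nu)*tf*R = 6*0.72*0.8*35e6 = 120960000.0 (um^2)
Step 3: sigma (GPa) = 19536570 / 120960000.0 = 1.61513e-01 GPa
Step 4: Convert to MPa (x1000): sigma = 161.5 MPa


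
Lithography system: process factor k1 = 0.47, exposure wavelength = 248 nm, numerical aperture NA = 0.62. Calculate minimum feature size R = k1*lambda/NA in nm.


Step 1: Identify values: k1 = 0.47, lambda = 248 nm, NA = 0.62
Step 2: R = k1 * lambda / NA
R = 0.47 * 248 / 0.62
R = 188.0 nm


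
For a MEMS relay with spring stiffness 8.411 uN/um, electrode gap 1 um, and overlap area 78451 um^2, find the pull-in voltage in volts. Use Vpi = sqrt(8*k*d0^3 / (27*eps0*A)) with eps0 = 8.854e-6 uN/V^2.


Step 1: Compute numerator: 8 * k * d0^3 = 8 * 8.411 * 1^3 = 67.288
Step 2: Compute denominator: 27 * eps0 * A = 27 * 8.854e-6 * 78451 = 18.754339
Step 3: Vpi = sqrt(67.288 / 18.754339)
Vpi = 1.89 V


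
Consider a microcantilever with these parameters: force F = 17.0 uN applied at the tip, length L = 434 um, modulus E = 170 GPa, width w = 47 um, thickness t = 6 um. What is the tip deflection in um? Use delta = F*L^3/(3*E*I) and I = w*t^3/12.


Step 1: Calculate the second moment of area.
I = w * t^3 / 12 = 47 * 6^3 / 12 = 846.0 um^4
Step 2: Convert E to consistent units (1 GPa = 1000 uN/um^2).
E = 170 GPa = 170000 uN/um^2
Step 3: Calculate tip deflection.
delta = F * L^3 / (3 * E * I)
delta = 17.0 * 434^3 / (3 * 170000 * 846.0)
delta = 3.2209 um


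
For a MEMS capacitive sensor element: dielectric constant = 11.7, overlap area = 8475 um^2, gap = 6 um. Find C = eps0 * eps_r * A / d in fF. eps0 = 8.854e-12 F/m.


Step 1: Convert area to m^2: A = 8475e-12 m^2
Step 2: Convert gap to m: d = 6e-6 m
Step 3: C = eps0 * eps_r * A / d
C = 8.854e-12 * 11.7 * 8475e-12 / 6e-6
Step 4: Convert to fF (multiply by 1e15).
C = 146.32 fF


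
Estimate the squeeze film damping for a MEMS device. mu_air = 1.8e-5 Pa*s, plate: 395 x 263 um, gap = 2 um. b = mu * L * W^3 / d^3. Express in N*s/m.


Step 1: Convert to SI.
L = 395e-6 m, W = 263e-6 m, d = 2e-6 m
Step 2: W^3 = (263e-6)^3 = 1.82e-11 m^3
Step 3: d^3 = (2e-6)^3 = 8.00e-18 m^3
Step 4: b = 1.8e-5 * 395e-6 * 1.82e-11 / 8.00e-18
b = 1.62e-02 N*s/m


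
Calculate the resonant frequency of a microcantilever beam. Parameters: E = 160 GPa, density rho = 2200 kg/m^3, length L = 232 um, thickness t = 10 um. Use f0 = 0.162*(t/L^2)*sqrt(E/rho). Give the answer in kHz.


Step 1: Convert units to SI.
t_SI = 10e-6 m, L_SI = 232e-6 m
Step 2: Calculate sqrt(E/rho).
sqrt(160e9 / 2200) = 8528.03 m/s
Step 3: Compute f0.
f0 = 0.162 * 10e-6 / (232e-6)^2 * 8528.03 = 256677.5 Hz = 256.68 kHz


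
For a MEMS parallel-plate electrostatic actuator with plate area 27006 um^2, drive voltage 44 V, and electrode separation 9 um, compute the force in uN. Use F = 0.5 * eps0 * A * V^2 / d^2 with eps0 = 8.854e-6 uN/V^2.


Step 1: Identify parameters.
eps0 = 8.854e-6 uN/V^2, A = 27006 um^2, V = 44 V, d = 9 um
Step 2: Compute V^2 = 44^2 = 1936
Step 3: Compute d^2 = 9^2 = 81
Step 4: F = 0.5 * 8.854e-6 * 27006 * 1936 / 81
F = 2.858 uN


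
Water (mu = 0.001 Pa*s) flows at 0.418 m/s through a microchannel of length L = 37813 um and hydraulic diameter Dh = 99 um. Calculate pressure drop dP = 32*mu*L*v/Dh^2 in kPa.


Step 1: Convert to SI: L = 37813e-6 m, Dh = 99e-6 m
Step 2: dP = 32 * 0.001 * 37813e-6 * 0.418 / (99e-6)^2
Step 3: dP = 51605.62 Pa
Step 4: Convert to kPa: dP = 51.61 kPa


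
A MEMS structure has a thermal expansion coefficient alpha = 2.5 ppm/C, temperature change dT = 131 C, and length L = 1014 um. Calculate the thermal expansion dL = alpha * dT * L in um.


Step 1: Convert CTE: alpha = 2.5 ppm/C = 2.5e-6 /C
Step 2: dL = 2.5e-6 * 131 * 1014
dL = 0.3321 um


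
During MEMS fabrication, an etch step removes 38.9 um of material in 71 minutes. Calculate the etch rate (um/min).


Step 1: Etch rate = depth / time
Step 2: rate = 38.9 / 71
rate = 0.548 um/min


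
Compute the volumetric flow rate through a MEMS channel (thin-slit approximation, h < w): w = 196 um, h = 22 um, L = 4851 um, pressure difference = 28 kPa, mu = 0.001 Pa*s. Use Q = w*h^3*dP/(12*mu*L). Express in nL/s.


Step 1: Convert all dimensions to SI (meters).
w = 196e-6 m, h = 22e-6 m, L = 4851e-6 m, dP = 28e3 Pa
Step 2: Q = w * h^3 * dP / (12 * mu * L)
Q = 196e-6 * (22e-6)^3 * 28e3 / (12 * 0.001 * 4851e-6) = 1.00385185e-09 m^3/s
Step 3: Convert Q from m^3/s to nL/s (1 m^3 = 1e12 nL, so multiply by 1e12).
Q = 1003.852 nL/s


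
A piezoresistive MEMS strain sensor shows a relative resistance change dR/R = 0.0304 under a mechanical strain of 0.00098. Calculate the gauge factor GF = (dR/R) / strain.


Step 1: Identify values.
dR/R = 0.0304, strain = 0.00098
Step 2: GF = (dR/R) / strain = 0.0304 / 0.00098
GF = 31.0


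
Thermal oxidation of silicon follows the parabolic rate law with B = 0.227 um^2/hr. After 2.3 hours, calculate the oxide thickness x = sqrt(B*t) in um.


Step 1: Compute B*t = 0.227 * 2.3 = 0.5221
Step 2: x = sqrt(0.5221)
x = 0.723 um


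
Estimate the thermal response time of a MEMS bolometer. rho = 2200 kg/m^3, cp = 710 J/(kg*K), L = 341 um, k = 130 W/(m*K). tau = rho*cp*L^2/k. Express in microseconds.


Step 1: Convert L to m: L = 341e-6 m
Step 2: L^2 = (341e-6)^2 = 1.16281e-07 m^2
Step 3: tau = 2200 * 710 * 1.16281e-07 / 130 = 1.39716094e-03 s
Step 4: Convert to microseconds (multiply by 1e6).
tau = 1397.161 us


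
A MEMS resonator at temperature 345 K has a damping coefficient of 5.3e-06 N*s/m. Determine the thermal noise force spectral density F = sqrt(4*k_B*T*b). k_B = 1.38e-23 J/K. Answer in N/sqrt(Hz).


Step 1: Compute 4 * k_B * T * b
= 4 * 1.38e-23 * 345 * 5.3e-06
= 1.0093e-25 N^2/Hz
Step 2: F_noise = sqrt(1.0093e-25)
F_noise = 3.18e-13 N/sqrt(Hz)


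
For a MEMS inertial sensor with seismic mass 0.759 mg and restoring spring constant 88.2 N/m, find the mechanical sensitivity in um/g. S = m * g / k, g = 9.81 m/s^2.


Step 1: Convert mass: m = 0.759 mg = 7.59e-07 kg
Step 2: S = m * g / k = 7.59e-07 * 9.81 / 88.2
Step 3: S = 8.44e-08 m/g
Step 4: Convert to um/g: S = 0.084 um/g


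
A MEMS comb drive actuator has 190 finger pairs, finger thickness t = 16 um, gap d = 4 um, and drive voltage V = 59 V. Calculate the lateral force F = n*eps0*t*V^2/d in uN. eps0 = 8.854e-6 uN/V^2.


Step 1: Parameters: n=190, eps0=8.854e-6 uN/V^2, t=16 um, V=59 V, d=4 um
Step 2: V^2 = 3481
Step 3: F = 190 * 8.854e-6 * 16 * 3481 / 4
F = 23.424 uN


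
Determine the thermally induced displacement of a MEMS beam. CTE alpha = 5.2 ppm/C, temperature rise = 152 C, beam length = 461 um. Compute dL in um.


Step 1: Convert CTE: alpha = 5.2 ppm/C = 5.2e-6 /C
Step 2: dL = 5.2e-6 * 152 * 461
dL = 0.3644 um


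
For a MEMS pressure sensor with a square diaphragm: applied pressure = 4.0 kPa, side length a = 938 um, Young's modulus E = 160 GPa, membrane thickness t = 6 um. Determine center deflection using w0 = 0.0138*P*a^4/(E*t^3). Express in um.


Step 1: Convert pressure to compatible units (E is in GPa, so P in GPa).
P = 4.0 kPa = 4.0e-6 GPa
Step 2: Compute numerator: 0.0138 * P * a^4.
a^4 = 938^4 = 774125464336
numerator = 0.0138 * 4.0e-6 * 774125464336 = 4.273173e+04
Step 3: Compute denominator: E * t^3 = 160 * 6^3 = 34560
Step 4: w0 = numerator / denominator = 4.273173e+04 / 34560 = 1.2365 um


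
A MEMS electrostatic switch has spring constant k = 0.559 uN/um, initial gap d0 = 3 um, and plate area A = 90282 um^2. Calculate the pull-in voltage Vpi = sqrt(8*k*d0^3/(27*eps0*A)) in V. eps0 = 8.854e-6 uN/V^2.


Step 1: Compute numerator: 8 * k * d0^3 = 8 * 0.559 * 3^3 = 120.744
Step 2: Compute denominator: 27 * eps0 * A = 27 * 8.854e-6 * 90282 = 21.582634
Step 3: Vpi = sqrt(120.744 / 21.582634)
Vpi = 2.37 V


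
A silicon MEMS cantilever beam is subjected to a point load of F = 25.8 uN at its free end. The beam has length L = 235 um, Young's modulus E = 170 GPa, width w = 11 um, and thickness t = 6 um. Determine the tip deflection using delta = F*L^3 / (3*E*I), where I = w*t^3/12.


Step 1: Calculate the second moment of area.
I = w * t^3 / 12 = 11 * 6^3 / 12 = 198.0 um^4
Step 2: Convert E to consistent units (1 GPa = 1000 uN/um^2).
E = 170 GPa = 170000 uN/um^2
Step 3: Calculate tip deflection.
delta = F * L^3 / (3 * E * I)
delta = 25.8 * 235^3 / (3 * 170000 * 198.0)
delta = 3.3158 um


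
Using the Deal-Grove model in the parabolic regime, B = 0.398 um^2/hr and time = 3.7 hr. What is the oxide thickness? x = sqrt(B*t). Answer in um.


Step 1: Compute B*t = 0.398 * 3.7 = 1.4726
Step 2: x = sqrt(1.4726)
x = 1.214 um


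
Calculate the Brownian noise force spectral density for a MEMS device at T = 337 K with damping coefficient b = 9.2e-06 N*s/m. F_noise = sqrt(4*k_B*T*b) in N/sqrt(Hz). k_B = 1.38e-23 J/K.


Step 1: Compute 4 * k_B * T * b
= 4 * 1.38e-23 * 337 * 9.2e-06
= 1.7114e-25 N^2/Hz
Step 2: F_noise = sqrt(1.7114e-25)
F_noise = 4.14e-13 N/sqrt(Hz)


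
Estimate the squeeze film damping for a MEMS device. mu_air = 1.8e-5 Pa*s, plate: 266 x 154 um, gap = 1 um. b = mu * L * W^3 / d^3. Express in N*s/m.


Step 1: Convert to SI.
L = 266e-6 m, W = 154e-6 m, d = 1e-6 m
Step 2: W^3 = (154e-6)^3 = 3.65e-12 m^3
Step 3: d^3 = (1e-6)^3 = 1.00e-18 m^3
Step 4: b = 1.8e-5 * 266e-6 * 3.65e-12 / 1.00e-18
b = 1.75e-02 N*s/m


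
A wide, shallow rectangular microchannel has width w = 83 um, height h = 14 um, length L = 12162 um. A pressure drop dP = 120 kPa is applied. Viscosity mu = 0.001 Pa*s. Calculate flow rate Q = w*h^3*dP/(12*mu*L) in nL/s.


Step 1: Convert all dimensions to SI (meters).
w = 83e-6 m, h = 14e-6 m, L = 12162e-6 m, dP = 120e3 Pa
Step 2: Q = w * h^3 * dP / (12 * mu * L)
Q = 83e-6 * (14e-6)^3 * 120e3 / (12 * 0.001 * 12162e-6) = 1.8726525e-10 m^3/s
Step 3: Convert Q from m^3/s to nL/s (1 m^3 = 1e12 nL, so multiply by 1e12).
Q = 187.265 nL/s


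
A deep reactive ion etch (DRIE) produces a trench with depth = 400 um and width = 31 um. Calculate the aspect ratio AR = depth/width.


Step 1: AR = depth / width
Step 2: AR = 400 / 31
AR = 12.9


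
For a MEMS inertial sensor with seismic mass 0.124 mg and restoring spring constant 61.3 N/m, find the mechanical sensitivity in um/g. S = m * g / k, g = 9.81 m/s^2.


Step 1: Convert mass: m = 0.124 mg = 1.24e-07 kg
Step 2: S = m * g / k = 1.24e-07 * 9.81 / 61.3
Step 3: S = 1.98e-08 m/g
Step 4: Convert to um/g: S = 0.02 um/g


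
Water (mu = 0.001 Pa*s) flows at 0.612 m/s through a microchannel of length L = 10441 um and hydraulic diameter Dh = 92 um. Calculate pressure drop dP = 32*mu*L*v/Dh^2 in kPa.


Step 1: Convert to SI: L = 10441e-6 m, Dh = 92e-6 m
Step 2: dP = 32 * 0.001 * 10441e-6 * 0.612 / (92e-6)^2
Step 3: dP = 24158.38 Pa
Step 4: Convert to kPa: dP = 24.16 kPa


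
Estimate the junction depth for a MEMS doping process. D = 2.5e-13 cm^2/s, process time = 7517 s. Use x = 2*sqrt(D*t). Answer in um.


Step 1: Compute D*t = 2.5e-13 * 7517 = 1.87925e-09 cm^2
Step 2: sqrt(D*t) = 4.335e-05 cm
Step 3: x = 2 * 4.335e-05 cm = 8.67e-05 cm
Step 4: Convert to um (1 cm = 1e4 um): x = 0.867 um


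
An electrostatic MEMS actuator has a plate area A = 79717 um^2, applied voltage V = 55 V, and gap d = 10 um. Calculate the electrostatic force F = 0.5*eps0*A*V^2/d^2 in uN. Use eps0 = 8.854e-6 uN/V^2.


Step 1: Identify parameters.
eps0 = 8.854e-6 uN/V^2, A = 79717 um^2, V = 55 V, d = 10 um
Step 2: Compute V^2 = 55^2 = 3025
Step 3: Compute d^2 = 10^2 = 100
Step 4: F = 0.5 * 8.854e-6 * 79717 * 3025 / 100
F = 10.675 uN


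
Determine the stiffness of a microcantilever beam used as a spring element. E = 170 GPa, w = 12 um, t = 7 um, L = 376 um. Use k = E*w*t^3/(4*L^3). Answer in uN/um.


Step 1: Convert E to consistent units (1 GPa = 1000 uN/um^2).
E = 170 GPa = 170000 uN/um^2
Step 2: Compute t^3 = 7^3 = 343
Step 3: Compute L^3 = 376^3 = 53157376
Step 4: k = 170000 * 12 * 343 / (4 * 53157376)
k = 3.2908 uN/um


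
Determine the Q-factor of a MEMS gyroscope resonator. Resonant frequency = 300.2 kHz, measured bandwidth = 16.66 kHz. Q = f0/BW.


Step 1: Q = f0 / bandwidth
Step 2: Q = 300.2 / 16.66
Q = 18.0


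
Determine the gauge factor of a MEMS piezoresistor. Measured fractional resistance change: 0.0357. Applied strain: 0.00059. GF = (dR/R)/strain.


Step 1: Identify values.
dR/R = 0.0357, strain = 0.00059
Step 2: GF = (dR/R) / strain = 0.0357 / 0.00059
GF = 60.5


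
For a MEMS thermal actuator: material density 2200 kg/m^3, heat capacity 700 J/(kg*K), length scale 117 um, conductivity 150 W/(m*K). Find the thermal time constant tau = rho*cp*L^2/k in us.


Step 1: Convert L to m: L = 117e-6 m
Step 2: L^2 = (117e-6)^2 = 1.3689e-08 m^2
Step 3: tau = 2200 * 700 * 1.3689e-08 / 150 = 1.405404e-04 s
Step 4: Convert to microseconds (multiply by 1e6).
tau = 140.54 us


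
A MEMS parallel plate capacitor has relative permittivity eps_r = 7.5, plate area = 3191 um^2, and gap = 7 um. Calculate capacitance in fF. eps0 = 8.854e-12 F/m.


Step 1: Convert area to m^2: A = 3191e-12 m^2
Step 2: Convert gap to m: d = 7e-6 m
Step 3: C = eps0 * eps_r * A / d
C = 8.854e-12 * 7.5 * 3191e-12 / 7e-6
Step 4: Convert to fF (multiply by 1e15).
C = 30.27 fF


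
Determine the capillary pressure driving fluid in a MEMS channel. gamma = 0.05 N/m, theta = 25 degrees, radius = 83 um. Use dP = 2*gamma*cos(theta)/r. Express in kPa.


Step 1: cos(25 deg) = 0.9063
Step 2: Convert r to m: r = 83e-6 m
Step 3: dP = 2 * 0.05 * 0.9063 / 83e-6 = 1091.9 Pa
Step 4: Convert Pa to kPa (divide by 1000).
dP = 1.09 kPa


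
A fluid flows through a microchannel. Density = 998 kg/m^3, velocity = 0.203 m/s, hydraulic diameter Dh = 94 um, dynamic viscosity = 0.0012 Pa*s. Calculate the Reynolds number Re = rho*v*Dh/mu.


Step 1: Convert Dh to meters: Dh = 94e-6 m
Step 2: Re = rho * v * Dh / mu
Re = 998 * 0.203 * 94e-6 / 0.0012
Re = 15.87


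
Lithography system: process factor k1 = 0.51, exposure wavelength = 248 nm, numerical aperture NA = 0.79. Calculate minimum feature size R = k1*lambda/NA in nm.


Step 1: Identify values: k1 = 0.51, lambda = 248 nm, NA = 0.79
Step 2: R = k1 * lambda / NA
R = 0.51 * 248 / 0.79
R = 160.1 nm


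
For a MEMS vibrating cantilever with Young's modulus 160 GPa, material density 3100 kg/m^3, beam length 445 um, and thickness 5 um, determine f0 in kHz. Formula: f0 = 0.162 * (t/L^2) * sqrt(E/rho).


Step 1: Convert units to SI.
t_SI = 5e-6 m, L_SI = 445e-6 m
Step 2: Calculate sqrt(E/rho).
sqrt(160e9 / 3100) = 7184.21 m/s
Step 3: Compute f0.
f0 = 0.162 * 5e-6 / (445e-6)^2 * 7184.21 = 29386.2 Hz = 29.39 kHz


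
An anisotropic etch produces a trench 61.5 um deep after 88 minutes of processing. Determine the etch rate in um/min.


Step 1: Etch rate = depth / time
Step 2: rate = 61.5 / 88
rate = 0.699 um/min


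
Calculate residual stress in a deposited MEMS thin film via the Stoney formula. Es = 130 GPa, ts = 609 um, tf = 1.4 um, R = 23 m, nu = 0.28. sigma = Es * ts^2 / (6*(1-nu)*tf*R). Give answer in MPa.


Step 1: Compute numerator: Es * ts^2 = 130 * 609^2 = 48214530 (GPa*um^2)
Step 2: Compute denominator (R in um): 6*(1-nu)*tf*R = 6*0.72*1.4*23e6 = 139104000.0 (um^2)
Step 3: sigma (GPa) = 48214530 / 139104000.0 = 3.46608e-01 GPa
Step 4: Convert to MPa (x1000): sigma = 346.6 MPa


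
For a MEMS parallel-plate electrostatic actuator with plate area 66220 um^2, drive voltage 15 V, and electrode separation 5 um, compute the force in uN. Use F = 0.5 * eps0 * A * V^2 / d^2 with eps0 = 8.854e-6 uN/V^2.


Step 1: Identify parameters.
eps0 = 8.854e-6 uN/V^2, A = 66220 um^2, V = 15 V, d = 5 um
Step 2: Compute V^2 = 15^2 = 225
Step 3: Compute d^2 = 5^2 = 25
Step 4: F = 0.5 * 8.854e-6 * 66220 * 225 / 25
F = 2.638 uN


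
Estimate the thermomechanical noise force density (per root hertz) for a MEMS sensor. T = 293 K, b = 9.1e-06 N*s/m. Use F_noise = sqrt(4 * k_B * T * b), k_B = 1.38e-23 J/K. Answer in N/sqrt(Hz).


Step 1: Compute 4 * k_B * T * b
= 4 * 1.38e-23 * 293 * 9.1e-06
= 1.4718e-25 N^2/Hz
Step 2: F_noise = sqrt(1.4718e-25)
F_noise = 3.84e-13 N/sqrt(Hz)


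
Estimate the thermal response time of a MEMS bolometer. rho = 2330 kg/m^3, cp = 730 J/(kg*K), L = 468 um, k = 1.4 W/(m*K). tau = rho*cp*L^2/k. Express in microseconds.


Step 1: Convert L to m: L = 468e-6 m
Step 2: L^2 = (468e-6)^2 = 2.19024e-07 m^2
Step 3: tau = 2330 * 730 * 2.19024e-07 / 1.4 = 2.6609851543e-01 s
Step 4: Convert to microseconds (multiply by 1e6).
tau = 266098.515 us


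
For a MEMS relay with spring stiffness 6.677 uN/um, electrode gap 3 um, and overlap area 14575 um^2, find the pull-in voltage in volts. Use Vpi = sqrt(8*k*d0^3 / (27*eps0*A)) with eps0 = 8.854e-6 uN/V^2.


Step 1: Compute numerator: 8 * k * d0^3 = 8 * 6.677 * 3^3 = 1442.232
Step 2: Compute denominator: 27 * eps0 * A = 27 * 8.854e-6 * 14575 = 3.48427
Step 3: Vpi = sqrt(1442.232 / 3.48427)
Vpi = 20.35 V


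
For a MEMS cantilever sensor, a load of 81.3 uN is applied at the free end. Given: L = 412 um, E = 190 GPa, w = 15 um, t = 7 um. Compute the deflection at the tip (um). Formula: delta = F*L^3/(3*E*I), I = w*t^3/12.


Step 1: Calculate the second moment of area.
I = w * t^3 / 12 = 15 * 7^3 / 12 = 428.75 um^4
Step 2: Convert E to consistent units (1 GPa = 1000 uN/um^2).
E = 190 GPa = 190000 uN/um^2
Step 3: Calculate tip deflection.
delta = F * L^3 / (3 * E * I)
delta = 81.3 * 412^3 / (3 * 190000 * 428.75)
delta = 23.265 um


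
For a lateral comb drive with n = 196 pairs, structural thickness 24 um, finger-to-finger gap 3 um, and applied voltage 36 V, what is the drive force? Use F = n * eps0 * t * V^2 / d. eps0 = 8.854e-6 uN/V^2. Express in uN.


Step 1: Parameters: n=196, eps0=8.854e-6 uN/V^2, t=24 um, V=36 V, d=3 um
Step 2: V^2 = 1296
Step 3: F = 196 * 8.854e-6 * 24 * 1296 / 3
F = 17.992 uN


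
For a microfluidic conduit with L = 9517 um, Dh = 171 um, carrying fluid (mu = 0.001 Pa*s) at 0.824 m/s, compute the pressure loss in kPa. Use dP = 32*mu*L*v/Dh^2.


Step 1: Convert to SI: L = 9517e-6 m, Dh = 171e-6 m
Step 2: dP = 32 * 0.001 * 9517e-6 * 0.824 / (171e-6)^2
Step 3: dP = 8581.93 Pa
Step 4: Convert to kPa: dP = 8.58 kPa


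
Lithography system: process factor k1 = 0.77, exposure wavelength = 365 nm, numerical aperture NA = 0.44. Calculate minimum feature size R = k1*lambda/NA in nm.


Step 1: Identify values: k1 = 0.77, lambda = 365 nm, NA = 0.44
Step 2: R = k1 * lambda / NA
R = 0.77 * 365 / 0.44
R = 638.8 nm


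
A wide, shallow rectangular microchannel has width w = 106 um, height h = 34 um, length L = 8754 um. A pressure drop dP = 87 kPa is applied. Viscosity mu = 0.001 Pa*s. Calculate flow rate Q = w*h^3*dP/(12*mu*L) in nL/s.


Step 1: Convert all dimensions to SI (meters).
w = 106e-6 m, h = 34e-6 m, L = 8754e-6 m, dP = 87e3 Pa
Step 2: Q = w * h^3 * dP / (12 * mu * L)
Q = 106e-6 * (34e-6)^3 * 87e3 / (12 * 0.001 * 8754e-6) = 3.45043683e-09 m^3/s
Step 3: Convert Q from m^3/s to nL/s (1 m^3 = 1e12 nL, so multiply by 1e12).
Q = 3450.437 nL/s


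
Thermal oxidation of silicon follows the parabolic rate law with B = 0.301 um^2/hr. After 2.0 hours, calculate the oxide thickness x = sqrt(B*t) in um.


Step 1: Compute B*t = 0.301 * 2.0 = 0.602
Step 2: x = sqrt(0.602)
x = 0.776 um


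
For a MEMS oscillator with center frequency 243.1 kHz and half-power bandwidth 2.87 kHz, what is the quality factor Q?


Step 1: Q = f0 / bandwidth
Step 2: Q = 243.1 / 2.87
Q = 84.7
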